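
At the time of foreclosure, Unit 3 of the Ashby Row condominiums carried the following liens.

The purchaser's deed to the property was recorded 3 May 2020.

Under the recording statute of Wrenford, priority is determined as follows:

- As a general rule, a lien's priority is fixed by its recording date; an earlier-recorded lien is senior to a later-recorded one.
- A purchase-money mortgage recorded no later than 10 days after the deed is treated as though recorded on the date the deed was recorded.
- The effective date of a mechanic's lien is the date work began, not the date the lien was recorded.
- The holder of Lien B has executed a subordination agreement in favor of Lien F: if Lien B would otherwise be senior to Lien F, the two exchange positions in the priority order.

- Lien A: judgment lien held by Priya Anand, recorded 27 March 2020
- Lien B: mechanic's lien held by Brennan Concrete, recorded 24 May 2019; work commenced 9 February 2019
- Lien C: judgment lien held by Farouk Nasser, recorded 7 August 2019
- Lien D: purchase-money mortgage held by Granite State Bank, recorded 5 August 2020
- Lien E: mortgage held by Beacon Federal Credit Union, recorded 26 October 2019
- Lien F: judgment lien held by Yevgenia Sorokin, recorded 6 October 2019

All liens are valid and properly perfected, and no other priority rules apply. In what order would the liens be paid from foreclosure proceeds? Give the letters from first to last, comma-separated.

F, C, B, E, A, D

Adjusting effective dates: B relates back to 9 February 2019 (work commenced); D missed the 10-day window (94 days after the deed), so its recording date stands.
By effective date: B (9 February 2019), C (7 August 2019), F (6 October 2019), E (26 October 2019), A (27 March 2020), D (5 August 2020).
The subordination applies — B was senior to F — so B and F swap.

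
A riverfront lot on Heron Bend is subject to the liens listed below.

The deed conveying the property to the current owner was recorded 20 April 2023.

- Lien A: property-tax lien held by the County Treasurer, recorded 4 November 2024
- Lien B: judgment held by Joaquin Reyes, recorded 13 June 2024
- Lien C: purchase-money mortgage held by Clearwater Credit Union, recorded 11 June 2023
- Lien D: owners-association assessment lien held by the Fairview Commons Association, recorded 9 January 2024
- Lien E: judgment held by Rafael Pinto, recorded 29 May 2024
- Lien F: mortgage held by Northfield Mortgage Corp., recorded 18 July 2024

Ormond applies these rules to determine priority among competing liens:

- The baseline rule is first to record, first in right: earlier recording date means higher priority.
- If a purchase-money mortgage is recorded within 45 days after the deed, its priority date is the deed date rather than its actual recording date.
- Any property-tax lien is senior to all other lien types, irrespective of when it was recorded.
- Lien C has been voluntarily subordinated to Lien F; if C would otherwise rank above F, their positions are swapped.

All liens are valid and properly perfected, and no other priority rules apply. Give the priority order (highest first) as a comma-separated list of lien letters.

A, F, D, E, B, C

Adjusting effective dates: C was recorded 52 days after the deed — beyond 45 days — so no relation-back applies.
A is a property-tax lien and takes priority over every other lien.
The other liens, earliest effective date first: C (11 June 2023), D (9 January 2024), E (29 May 2024), B (13 June 2024), F (18 July 2024).
C would otherwise be senior to F, so under the subordination agreement C and F exchange positions.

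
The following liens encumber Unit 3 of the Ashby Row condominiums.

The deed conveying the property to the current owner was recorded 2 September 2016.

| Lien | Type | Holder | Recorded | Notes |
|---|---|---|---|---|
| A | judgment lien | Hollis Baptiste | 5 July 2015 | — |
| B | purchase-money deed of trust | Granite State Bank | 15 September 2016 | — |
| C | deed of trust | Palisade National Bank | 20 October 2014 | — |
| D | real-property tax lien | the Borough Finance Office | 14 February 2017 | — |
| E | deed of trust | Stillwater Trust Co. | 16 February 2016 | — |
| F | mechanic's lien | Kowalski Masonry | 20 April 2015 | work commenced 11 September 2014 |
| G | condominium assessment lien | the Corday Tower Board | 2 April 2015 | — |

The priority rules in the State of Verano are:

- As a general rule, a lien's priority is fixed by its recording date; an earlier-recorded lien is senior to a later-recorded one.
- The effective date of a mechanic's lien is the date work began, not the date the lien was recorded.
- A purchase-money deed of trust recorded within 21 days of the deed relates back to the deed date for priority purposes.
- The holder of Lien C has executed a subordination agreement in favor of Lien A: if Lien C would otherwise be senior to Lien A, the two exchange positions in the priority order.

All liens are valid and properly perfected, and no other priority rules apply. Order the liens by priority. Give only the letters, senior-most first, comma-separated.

Adjusting effective dates: B's effective date is the deed date, 2 September 2016; F's effective date is 11 September 2014, when work began.
Ordering by effective date: F (11 September 2014), C (20 October 2014), G (2 April 2015), A (5 July 2015), E (16 February 2016), B (2 September 2016), D (14 February 2017).
C would otherwise be senior to A, so under the subordination agreement C and A exchange positions.

F, A, G, C, E, B, D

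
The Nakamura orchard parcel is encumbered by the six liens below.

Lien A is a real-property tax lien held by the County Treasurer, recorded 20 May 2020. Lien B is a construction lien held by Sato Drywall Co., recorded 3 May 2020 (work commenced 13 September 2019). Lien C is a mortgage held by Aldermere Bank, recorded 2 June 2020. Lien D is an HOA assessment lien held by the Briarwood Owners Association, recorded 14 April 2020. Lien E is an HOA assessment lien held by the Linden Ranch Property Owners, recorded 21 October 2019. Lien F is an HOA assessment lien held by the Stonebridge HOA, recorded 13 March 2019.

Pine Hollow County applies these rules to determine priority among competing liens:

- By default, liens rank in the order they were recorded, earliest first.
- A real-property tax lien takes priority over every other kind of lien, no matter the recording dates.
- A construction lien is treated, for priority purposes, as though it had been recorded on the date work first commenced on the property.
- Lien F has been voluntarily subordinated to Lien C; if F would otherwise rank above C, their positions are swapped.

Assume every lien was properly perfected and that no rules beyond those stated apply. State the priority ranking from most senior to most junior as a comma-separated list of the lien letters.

A, C, B, E, D, F

Adjusting effective dates: B relates back to 13 September 2019 (work commenced).
A is a real-property tax lien and takes priority over every other lien.
Among the remaining liens, by effective date: F (13 March 2019), B (13 September 2019), E (21 October 2019), D (14 April 2020), C (2 June 2020).
Because F would otherwise rank above C, the subordination swaps them.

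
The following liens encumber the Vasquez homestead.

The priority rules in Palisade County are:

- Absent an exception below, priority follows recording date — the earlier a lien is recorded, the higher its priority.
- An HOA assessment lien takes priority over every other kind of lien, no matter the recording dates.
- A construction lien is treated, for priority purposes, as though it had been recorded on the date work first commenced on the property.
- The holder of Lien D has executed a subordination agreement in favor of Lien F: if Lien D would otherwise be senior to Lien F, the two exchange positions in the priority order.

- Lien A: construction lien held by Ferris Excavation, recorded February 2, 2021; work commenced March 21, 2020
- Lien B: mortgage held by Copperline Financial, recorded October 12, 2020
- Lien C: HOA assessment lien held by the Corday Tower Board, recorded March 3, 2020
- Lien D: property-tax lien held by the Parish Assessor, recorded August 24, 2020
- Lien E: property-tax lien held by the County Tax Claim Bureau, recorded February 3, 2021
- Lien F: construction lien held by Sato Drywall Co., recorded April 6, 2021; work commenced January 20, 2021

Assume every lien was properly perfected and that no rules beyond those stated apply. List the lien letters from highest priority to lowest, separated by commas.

Adjusting effective dates: A is treated as recorded March 21, 2020, the work-commencement date; F's effective date is January 20, 2021, when work began.
C, as an HOA assessment lien, has superpriority and ranks first.
The other liens, earliest effective date first: A (March 21, 2020), D (August 24, 2020), B (October 12, 2020), F (January 20, 2021), E (February 3, 2021).
The subordination applies — D was senior to F — so D and F swap.

C, A, F, B, D, E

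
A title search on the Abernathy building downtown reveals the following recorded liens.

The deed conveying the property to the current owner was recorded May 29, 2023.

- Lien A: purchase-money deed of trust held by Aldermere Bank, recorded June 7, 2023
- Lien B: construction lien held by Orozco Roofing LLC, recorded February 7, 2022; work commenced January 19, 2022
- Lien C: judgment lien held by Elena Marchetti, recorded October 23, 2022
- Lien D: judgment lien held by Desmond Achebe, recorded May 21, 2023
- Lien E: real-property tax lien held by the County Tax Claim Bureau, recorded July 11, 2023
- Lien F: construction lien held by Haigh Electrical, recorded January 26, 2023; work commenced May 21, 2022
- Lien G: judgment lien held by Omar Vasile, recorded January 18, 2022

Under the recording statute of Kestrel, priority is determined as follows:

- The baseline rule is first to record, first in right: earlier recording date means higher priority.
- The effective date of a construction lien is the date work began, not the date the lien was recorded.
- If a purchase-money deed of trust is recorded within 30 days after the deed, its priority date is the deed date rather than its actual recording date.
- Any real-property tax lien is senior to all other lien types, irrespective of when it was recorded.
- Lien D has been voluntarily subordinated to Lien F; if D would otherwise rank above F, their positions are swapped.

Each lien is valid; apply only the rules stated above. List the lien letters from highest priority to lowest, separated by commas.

E, G, B, F, C, D, A

Effective dates after the stated exceptions: A was recorded within the 30-day window, so its effective date is the deed date May 29, 2023; B relates back to January 19, 2022 (work commenced); F's effective date is May 21, 2022, when work began.
E is a real-property tax lien, so it outranks all other liens regardless of date.
Remaining liens by effective date: G (January 18, 2022), B (January 19, 2022), F (May 21, 2022), C (October 23, 2022), D (May 21, 2023), A (May 29, 2023).
D is already junior to F, so the subordination agreement changes nothing.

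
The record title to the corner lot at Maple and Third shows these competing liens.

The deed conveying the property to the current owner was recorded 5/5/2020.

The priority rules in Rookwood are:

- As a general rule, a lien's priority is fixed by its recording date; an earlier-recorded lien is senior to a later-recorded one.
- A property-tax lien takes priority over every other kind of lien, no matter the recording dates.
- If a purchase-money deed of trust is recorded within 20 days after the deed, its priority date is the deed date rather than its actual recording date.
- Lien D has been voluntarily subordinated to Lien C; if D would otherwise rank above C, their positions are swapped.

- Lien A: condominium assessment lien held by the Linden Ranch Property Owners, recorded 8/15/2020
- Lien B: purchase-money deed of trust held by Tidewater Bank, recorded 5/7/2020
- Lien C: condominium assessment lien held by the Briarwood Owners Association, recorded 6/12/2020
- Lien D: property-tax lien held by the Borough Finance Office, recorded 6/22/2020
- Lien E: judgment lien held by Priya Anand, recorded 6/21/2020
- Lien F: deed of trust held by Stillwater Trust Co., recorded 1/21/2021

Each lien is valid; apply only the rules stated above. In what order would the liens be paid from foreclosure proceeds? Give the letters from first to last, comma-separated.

C, B, D, E, A, F

Effective dates after the stated exceptions: B was recorded within the 20-day window, so its effective date is the deed date 5/5/2020.
D is a property-tax lien and takes priority over every other lien.
Remaining liens by effective date: B (5/5/2020), C (6/12/2020), E (6/21/2020), A (8/15/2020), F (1/21/2021).
Because D would otherwise rank above C, the subordination swaps them.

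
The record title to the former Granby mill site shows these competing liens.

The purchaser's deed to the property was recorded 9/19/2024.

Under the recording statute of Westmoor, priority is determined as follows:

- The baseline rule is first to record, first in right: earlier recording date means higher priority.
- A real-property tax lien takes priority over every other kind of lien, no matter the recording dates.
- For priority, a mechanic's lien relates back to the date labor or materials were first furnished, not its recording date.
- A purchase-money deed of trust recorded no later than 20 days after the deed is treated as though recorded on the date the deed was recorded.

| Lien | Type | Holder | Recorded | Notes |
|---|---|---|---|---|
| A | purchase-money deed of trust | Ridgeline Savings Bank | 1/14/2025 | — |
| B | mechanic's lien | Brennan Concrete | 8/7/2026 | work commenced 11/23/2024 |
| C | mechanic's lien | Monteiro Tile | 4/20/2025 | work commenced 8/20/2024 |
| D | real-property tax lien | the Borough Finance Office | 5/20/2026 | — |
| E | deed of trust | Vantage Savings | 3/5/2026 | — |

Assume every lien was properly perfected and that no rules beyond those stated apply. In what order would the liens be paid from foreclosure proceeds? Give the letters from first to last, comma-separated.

D, C, B, A, E

First, effective dates: A missed the 20-day window (117 days after the deed), so its recording date stands; B relates back to 11/23/2024 (work commenced); C is treated as recorded 8/20/2024, the work-commencement date.
D, as a real-property tax lien, has superpriority and ranks first.
Remaining liens by effective date: C (8/20/2024), B (11/23/2024), A (1/14/2025), E (3/5/2026).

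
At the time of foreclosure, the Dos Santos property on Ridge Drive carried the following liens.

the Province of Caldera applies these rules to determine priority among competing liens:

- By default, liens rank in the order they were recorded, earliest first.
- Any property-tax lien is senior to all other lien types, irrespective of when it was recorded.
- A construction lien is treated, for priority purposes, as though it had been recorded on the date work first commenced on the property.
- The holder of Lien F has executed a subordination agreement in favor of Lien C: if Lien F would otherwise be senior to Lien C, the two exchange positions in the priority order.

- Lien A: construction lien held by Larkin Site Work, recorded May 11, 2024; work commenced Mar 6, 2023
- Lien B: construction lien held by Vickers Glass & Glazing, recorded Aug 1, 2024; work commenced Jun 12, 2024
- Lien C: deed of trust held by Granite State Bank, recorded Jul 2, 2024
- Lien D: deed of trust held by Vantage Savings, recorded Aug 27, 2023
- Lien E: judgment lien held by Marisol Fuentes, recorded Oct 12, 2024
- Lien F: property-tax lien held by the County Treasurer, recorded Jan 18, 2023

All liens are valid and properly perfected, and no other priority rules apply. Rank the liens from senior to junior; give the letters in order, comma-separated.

C, A, D, B, F, E

First, effective dates: A is treated as recorded Mar 6, 2023, the work-commencement date; B is treated as recorded Jun 12, 2024, the work-commencement date.
F, as a property-tax lien, has superpriority and ranks first.
Ordering the rest by effective date: A (Mar 6, 2023), D (Aug 27, 2023), B (Jun 12, 2024), C (Jul 2, 2024), E (Oct 12, 2024).
F would otherwise be senior to C, so under the subordination agreement F and C exchange positions.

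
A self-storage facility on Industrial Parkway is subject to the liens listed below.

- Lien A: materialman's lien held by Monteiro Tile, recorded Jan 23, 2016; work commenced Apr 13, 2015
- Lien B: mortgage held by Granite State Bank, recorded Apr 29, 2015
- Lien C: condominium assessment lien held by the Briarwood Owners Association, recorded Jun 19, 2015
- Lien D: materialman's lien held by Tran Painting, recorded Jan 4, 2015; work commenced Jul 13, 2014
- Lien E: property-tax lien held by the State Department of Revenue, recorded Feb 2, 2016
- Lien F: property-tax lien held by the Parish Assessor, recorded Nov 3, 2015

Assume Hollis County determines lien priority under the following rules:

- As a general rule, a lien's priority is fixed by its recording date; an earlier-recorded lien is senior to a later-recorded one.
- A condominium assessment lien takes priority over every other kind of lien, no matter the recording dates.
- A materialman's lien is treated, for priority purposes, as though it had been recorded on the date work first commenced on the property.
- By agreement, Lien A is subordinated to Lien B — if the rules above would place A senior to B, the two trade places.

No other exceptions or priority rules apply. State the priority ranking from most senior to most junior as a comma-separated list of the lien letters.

C, D, B, A, F, E

First, effective dates: A's effective date is Apr 13, 2015, when work began; D's effective date is Jul 13, 2014, when work began.
As a condominium assessment lien, C is senior to every other lien.
The other liens, earliest effective date first: D (Jul 13, 2014), A (Apr 13, 2015), B (Apr 29, 2015), F (Nov 3, 2015), E (Feb 2, 2016).
A would otherwise be senior to B, so under the subordination agreement A and B exchange positions.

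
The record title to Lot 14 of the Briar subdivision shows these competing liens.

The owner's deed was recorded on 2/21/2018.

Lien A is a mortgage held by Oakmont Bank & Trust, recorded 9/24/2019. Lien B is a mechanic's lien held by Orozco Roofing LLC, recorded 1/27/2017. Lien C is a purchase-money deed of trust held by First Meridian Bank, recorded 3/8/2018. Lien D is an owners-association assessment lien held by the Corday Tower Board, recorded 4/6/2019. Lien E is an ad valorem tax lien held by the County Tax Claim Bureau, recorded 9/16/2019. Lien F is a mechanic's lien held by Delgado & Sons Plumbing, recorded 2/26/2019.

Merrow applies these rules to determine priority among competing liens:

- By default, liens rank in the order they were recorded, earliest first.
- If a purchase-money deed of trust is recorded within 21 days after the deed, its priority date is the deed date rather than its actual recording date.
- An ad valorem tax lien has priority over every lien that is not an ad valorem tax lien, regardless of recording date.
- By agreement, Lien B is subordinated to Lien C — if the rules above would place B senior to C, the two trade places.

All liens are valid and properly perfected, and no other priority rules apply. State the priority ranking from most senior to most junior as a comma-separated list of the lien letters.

Adjusting effective dates: C's effective date is the deed date, 2/21/2018.
E is an ad valorem tax lien, so it outranks all other liens regardless of date.
Among the remaining liens, by effective date: B (1/27/2017), C (2/21/2018), F (2/26/2019), D (4/6/2019), A (9/24/2019).
B is senior to C before the subordination, so the two trade places.

E, C, B, F, D, A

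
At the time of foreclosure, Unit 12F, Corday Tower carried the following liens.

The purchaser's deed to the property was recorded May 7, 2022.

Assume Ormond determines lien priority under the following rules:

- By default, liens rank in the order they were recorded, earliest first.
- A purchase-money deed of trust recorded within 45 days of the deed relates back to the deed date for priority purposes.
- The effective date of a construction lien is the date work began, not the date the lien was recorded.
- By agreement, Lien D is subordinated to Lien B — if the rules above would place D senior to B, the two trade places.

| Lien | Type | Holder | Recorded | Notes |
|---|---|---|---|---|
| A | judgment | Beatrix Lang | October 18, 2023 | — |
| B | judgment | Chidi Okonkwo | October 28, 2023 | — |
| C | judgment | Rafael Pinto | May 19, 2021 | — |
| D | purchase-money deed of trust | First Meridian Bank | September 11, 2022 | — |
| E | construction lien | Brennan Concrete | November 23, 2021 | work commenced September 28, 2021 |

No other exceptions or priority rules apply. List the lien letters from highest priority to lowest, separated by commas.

C, E, B, A, D

First, effective dates: D was recorded 127 days after the deed — beyond 45 days — so no relation-back applies; E's effective date is September 28, 2021, when work began.
Sorted by effective date: C (May 19, 2021), E (September 28, 2021), D (September 11, 2022), A (October 18, 2023), B (October 28, 2023).
Because D would otherwise rank above B, the subordination swaps them.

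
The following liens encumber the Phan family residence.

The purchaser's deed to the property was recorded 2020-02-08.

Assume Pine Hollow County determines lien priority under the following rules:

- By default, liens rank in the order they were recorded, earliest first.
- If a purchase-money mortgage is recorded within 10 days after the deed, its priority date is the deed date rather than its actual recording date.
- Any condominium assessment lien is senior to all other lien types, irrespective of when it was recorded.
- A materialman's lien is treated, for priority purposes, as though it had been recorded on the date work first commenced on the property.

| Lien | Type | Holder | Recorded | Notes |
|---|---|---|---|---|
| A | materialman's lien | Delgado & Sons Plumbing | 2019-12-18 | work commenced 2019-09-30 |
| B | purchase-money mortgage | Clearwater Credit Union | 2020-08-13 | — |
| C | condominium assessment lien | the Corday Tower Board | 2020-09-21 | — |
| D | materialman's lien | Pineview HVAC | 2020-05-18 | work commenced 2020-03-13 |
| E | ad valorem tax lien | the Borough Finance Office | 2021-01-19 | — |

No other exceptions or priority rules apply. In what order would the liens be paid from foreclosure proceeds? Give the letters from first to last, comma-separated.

C, A, D, B, E

Effective dates: A is treated as recorded 2019-09-30, the work-commencement date; B was recorded 187 days after the deed, outside the 10-day window, so it keeps its recording date; D relates back to 2020-03-13 (work commenced).
C, as a condominium assessment lien, has superpriority and ranks first.
Remaining liens by effective date: A (2019-09-30), D (2020-03-13), B (2020-08-13), E (2021-01-19).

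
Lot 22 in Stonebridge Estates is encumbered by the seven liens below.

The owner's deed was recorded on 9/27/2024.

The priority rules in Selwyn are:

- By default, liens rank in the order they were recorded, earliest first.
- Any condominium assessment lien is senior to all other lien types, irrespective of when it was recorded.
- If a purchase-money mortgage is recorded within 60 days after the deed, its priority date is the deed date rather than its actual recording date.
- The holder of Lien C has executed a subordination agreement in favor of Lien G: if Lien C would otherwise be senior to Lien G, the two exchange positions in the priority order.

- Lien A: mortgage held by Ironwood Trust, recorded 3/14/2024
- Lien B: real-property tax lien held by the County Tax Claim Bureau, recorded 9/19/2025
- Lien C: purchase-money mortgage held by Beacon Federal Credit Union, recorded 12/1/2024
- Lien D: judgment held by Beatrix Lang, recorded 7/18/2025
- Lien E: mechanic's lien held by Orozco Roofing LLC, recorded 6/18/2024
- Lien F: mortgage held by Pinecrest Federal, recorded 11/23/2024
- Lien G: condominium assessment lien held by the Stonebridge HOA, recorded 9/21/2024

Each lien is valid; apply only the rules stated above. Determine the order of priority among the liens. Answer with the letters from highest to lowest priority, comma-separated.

Effective dates after the stated exceptions: C missed the 60-day window (65 days after the deed), so its recording date stands.
G is a condominium assessment lien and takes priority over every other lien.
Ordering the rest by effective date: A (3/14/2024), E (6/18/2024), F (11/23/2024), C (12/1/2024), D (7/18/2025), B (9/19/2025).
C already ranks below G; the subordination has no effect.

G, A, E, F, C, D, B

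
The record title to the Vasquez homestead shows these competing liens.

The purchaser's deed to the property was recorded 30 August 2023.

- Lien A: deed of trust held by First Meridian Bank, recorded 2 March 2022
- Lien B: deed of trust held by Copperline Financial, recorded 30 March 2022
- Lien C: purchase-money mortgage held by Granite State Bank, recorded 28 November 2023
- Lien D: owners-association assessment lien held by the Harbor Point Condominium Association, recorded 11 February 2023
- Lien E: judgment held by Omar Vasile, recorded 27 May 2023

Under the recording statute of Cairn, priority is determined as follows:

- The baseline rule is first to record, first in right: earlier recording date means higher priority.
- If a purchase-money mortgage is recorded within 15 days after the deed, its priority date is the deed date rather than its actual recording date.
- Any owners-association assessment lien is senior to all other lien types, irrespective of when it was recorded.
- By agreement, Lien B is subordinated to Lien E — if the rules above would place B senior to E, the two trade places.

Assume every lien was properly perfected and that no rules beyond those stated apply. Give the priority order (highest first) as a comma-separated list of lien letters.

Effective dates: C was recorded 90 days after the deed, outside the 15-day window, so it keeps its recording date.
D is an owners-association assessment lien and takes priority over every other lien.
Remaining liens by effective date: A (2 March 2022), B (30 March 2022), E (27 May 2023), C (28 November 2023).
B is senior to E before the subordination, so the two trade places.

D, A, E, B, C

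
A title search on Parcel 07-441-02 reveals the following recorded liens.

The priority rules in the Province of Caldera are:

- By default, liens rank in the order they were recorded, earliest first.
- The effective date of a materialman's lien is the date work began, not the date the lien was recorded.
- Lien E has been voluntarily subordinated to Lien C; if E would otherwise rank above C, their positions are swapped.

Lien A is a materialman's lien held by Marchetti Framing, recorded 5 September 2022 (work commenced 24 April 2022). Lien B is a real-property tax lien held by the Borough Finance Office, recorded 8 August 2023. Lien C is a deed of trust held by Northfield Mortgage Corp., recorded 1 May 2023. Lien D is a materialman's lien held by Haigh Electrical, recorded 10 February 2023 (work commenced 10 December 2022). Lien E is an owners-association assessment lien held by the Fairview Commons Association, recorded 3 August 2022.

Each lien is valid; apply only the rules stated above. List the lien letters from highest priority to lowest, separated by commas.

A, C, D, E, B

First, effective dates: A relates back to 24 April 2022 (work commenced); D is treated as recorded 10 December 2022, the work-commencement date.
By effective date, earliest first: A (24 April 2022), E (3 August 2022), D (10 December 2022), C (1 May 2023), B (8 August 2023).
E is senior to C before the subordination, so the two trade places.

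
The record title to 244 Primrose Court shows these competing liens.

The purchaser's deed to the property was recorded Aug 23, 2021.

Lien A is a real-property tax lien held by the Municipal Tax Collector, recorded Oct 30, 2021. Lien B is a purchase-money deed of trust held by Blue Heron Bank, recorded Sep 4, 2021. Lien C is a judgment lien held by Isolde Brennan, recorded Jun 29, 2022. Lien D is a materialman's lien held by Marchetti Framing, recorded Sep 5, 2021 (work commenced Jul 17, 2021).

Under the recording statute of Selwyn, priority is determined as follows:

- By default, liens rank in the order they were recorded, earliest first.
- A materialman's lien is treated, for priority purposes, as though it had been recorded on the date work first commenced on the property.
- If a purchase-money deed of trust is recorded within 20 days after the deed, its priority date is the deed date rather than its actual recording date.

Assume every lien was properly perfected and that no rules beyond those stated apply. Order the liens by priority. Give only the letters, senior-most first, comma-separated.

D, B, A, C

First, effective dates: B was recorded within the 20-day window, so its effective date is the deed date Aug 23, 2021; D's effective date is Jul 17, 2021, when work began.
Ordering by effective date: D (Jul 17, 2021), B (Aug 23, 2021), A (Oct 30, 2021), C (Jun 29, 2022).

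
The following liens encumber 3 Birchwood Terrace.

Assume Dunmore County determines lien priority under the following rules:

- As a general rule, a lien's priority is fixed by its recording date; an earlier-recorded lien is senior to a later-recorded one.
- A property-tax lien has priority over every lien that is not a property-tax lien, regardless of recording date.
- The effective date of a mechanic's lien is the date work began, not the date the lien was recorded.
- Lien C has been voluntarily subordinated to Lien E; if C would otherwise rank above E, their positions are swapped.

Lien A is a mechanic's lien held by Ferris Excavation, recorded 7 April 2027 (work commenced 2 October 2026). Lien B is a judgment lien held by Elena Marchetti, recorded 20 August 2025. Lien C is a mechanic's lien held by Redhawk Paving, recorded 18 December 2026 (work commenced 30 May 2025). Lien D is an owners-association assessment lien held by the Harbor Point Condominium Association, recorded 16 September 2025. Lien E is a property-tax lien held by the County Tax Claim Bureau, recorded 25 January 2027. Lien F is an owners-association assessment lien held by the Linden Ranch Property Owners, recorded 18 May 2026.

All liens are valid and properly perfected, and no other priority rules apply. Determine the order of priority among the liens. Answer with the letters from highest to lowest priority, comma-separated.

E, C, B, D, F, A

Adjusting effective dates: A relates back to 2 October 2026 (work commenced); C's effective date is 30 May 2025, when work began.
As a property-tax lien, E is senior to every other lien.
Among the remaining liens, by effective date: C (30 May 2025), B (20 August 2025), D (16 September 2025), F (18 May 2026), A (2 October 2026).
C is already junior to E, so the subordination agreement changes nothing.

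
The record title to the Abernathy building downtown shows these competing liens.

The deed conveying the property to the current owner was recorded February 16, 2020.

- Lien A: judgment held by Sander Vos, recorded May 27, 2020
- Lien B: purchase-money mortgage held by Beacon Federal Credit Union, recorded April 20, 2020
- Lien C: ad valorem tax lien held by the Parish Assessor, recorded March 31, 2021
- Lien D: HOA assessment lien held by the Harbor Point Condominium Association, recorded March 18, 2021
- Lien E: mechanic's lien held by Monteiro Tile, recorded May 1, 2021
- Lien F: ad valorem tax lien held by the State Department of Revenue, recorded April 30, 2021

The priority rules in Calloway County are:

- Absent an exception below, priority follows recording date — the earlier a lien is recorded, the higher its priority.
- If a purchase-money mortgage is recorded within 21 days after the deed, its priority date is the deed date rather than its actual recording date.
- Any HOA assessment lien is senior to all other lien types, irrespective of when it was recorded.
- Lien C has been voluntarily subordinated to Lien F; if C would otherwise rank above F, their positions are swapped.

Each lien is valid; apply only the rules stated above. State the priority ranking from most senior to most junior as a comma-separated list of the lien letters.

D, B, A, F, C, E

Effective dates after the stated exceptions: B was recorded 64 days after the deed, outside the 21-day window, so it keeps its recording date.
D is an HOA assessment lien and takes priority over every other lien.
Ordering the rest by effective date: B (April 20, 2020), A (May 27, 2020), C (March 31, 2021), F (April 30, 2021), E (May 1, 2021).
C would otherwise be senior to F, so under the subordination agreement C and F exchange positions.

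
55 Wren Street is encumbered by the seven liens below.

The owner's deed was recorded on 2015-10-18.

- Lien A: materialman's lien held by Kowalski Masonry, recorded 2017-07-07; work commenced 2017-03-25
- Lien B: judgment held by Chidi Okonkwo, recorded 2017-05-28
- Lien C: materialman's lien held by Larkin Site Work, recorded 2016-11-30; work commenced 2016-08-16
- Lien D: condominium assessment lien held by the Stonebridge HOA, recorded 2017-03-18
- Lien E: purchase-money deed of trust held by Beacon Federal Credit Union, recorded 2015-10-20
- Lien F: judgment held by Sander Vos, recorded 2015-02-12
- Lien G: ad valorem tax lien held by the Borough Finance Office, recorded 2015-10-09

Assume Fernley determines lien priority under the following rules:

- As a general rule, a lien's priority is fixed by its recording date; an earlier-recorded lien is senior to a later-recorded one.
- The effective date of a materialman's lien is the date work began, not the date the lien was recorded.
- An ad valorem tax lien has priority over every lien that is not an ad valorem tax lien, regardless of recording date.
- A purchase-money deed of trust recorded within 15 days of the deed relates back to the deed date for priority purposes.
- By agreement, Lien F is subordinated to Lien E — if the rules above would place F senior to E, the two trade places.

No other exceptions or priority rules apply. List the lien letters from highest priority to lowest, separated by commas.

Adjusting effective dates: A relates back to 2017-03-25 (work commenced); C is treated as recorded 2016-08-16, the work-commencement date; E's effective date is the deed date, 2015-10-18.
As an ad valorem tax lien, G is senior to every other lien.
Ordering the rest by effective date: F (2015-02-12), E (2015-10-18), C (2016-08-16), D (2017-03-18), A (2017-03-25), B (2017-05-28).
Because F would otherwise rank above E, the subordination swaps them.

G, E, F, C, D, A, B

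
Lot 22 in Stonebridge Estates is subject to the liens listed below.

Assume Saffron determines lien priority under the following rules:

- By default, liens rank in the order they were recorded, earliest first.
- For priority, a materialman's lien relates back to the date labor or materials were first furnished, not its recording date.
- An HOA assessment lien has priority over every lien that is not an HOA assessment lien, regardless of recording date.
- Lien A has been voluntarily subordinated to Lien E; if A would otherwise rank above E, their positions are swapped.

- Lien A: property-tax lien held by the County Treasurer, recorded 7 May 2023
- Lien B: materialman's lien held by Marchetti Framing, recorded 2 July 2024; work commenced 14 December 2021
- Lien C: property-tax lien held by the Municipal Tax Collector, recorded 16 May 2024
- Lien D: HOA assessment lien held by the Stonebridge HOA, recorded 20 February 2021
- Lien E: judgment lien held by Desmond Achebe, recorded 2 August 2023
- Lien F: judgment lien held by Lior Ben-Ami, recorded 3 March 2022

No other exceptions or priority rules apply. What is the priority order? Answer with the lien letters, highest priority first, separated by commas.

Effective dates: B's effective date is 14 December 2021, when work began.
D is an HOA assessment lien and takes priority over every other lien.
Ordering the rest by effective date: B (14 December 2021), F (3 March 2022), A (7 May 2023), E (2 August 2023), C (16 May 2024).
A is senior to E before the subordination, so the two trade places.

D, B, F, E, A, C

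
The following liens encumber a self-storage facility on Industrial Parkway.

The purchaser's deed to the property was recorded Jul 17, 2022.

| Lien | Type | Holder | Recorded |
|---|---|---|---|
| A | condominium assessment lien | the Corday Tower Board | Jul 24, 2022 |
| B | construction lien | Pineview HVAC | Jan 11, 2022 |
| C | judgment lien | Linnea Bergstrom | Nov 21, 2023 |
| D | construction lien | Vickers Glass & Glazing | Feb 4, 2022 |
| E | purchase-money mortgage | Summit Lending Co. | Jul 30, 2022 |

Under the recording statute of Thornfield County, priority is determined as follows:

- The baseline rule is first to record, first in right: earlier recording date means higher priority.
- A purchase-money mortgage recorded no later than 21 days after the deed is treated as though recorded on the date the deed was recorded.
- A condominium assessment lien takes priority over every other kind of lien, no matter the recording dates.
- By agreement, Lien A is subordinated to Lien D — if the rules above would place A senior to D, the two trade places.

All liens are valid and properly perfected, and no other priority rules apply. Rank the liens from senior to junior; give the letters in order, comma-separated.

First, effective dates: E was recorded within the 21-day window, so its effective date is the deed date Jul 17, 2022.
As a condominium assessment lien, A is senior to every other lien.
Remaining liens by effective date: B (Jan 11, 2022), D (Feb 4, 2022), E (Jul 17, 2022), C (Nov 21, 2023).
Because A would otherwise rank above D, the subordination swaps them.

D, B, A, E, C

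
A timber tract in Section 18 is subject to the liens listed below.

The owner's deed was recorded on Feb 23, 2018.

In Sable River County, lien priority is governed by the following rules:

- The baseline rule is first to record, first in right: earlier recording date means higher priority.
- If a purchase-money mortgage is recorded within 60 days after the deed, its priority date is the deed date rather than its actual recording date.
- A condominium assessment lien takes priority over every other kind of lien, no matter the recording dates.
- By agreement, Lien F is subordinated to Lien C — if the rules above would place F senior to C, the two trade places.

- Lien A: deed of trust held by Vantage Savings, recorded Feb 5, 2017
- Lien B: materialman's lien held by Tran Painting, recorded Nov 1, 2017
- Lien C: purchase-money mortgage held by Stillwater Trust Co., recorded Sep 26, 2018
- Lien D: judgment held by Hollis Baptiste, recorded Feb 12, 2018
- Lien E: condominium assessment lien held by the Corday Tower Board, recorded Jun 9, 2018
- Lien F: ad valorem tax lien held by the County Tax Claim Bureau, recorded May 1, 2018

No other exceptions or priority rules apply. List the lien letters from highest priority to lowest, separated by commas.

Effective dates after the stated exceptions: C was recorded 215 days after the deed, outside the 60-day window, so it keeps its recording date.
E, as a condominium assessment lien, has superpriority and ranks first.
Ordering the rest by effective date: A (Feb 5, 2017), B (Nov 1, 2017), D (Feb 12, 2018), F (May 1, 2018), C (Sep 26, 2018).
F would otherwise be senior to C, so under the subordination agreement F and C exchange positions.

E, A, B, D, C, F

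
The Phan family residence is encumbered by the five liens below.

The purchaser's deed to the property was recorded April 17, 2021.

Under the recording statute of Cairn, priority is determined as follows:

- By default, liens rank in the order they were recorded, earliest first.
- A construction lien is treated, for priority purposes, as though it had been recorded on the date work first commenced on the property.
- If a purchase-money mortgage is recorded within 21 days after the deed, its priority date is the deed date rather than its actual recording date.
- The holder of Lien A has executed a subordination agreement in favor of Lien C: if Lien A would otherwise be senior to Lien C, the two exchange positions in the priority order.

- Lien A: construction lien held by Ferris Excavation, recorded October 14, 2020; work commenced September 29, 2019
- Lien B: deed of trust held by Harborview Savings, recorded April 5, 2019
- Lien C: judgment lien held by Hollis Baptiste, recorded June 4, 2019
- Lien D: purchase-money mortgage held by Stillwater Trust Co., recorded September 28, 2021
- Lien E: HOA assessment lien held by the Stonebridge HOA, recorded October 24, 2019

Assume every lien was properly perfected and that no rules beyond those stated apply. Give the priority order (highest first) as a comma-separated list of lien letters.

Effective dates after the stated exceptions: A relates back to September 29, 2019 (work commenced); D was recorded 164 days after the deed, outside the 21-day window, so it keeps its recording date.
By effective date: B (April 5, 2019), C (June 4, 2019), A (September 29, 2019), E (October 24, 2019), D (September 28, 2021).
A is already junior to C, so the subordination agreement changes nothing.

B, C, A, E, D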